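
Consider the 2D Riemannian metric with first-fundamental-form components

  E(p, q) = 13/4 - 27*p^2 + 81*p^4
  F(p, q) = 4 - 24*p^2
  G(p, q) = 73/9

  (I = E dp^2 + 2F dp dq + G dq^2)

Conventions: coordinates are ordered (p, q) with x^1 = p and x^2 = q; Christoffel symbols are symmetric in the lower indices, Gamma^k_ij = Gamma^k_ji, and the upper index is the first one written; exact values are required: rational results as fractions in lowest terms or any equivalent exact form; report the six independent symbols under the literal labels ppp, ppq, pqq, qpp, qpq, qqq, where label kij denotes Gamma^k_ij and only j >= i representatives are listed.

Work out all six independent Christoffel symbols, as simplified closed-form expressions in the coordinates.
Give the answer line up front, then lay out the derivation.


Answer: Gamma_ppp = (5832*p^3 - 972*p)/(2916*p^4 - 972*p^2 + 373), Gamma_ppq = 0, Gamma_pqq = 0, Gamma_qpp = -1728*p/(2916*p^4 - 972*p^2 + 373), Gamma_qpq = 0, Gamma_qqq = 0

E = 13/4 - 27*p^2 + 81*p^4; F = 4 - 24*p^2; G = 73/9
Gamma^k_ij = (1/2) g^{kl} (d_i g_jl + d_j g_il - d_l g_ij), with g^inv = (1/(EG-F^2)) [[G, -F], [-F, E]]
first partials: E_p = -54*p + 324*p^3, E_q = 0, F_p = -48*p, F_q = 0, G_p = 0, G_q = 0
D = EG - F^2 = 373/36 - 27*p^2 + 81*p^4
expanded: Gamma^p_pp = (G E_p - 2F F_p + F E_q)/(2D), Gamma^p_pq = (G E_q - F G_p)/(2D), Gamma^p_qq = (2G F_q - G G_p - F G_q)/(2D), Gamma^q_pp = (2E F_p - E E_q - F E_p)/(2D), Gamma^q_pq = (E G_p - F E_q)/(2D), Gamma^q_qq = (E G_q - 2F F_q + F G_p)/(2D); substitute and cancel common factors


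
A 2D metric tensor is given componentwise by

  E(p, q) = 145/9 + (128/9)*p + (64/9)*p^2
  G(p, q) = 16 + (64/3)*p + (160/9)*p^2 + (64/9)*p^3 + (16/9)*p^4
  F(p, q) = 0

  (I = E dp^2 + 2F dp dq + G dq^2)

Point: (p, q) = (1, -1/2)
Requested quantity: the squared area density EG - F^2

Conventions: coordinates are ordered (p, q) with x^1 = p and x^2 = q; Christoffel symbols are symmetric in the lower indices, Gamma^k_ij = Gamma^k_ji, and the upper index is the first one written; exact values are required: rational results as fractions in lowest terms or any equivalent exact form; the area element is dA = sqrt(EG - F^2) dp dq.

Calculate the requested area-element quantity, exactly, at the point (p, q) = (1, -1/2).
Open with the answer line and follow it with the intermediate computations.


Answer: EG - F^2 = 21568/9

E = 337/9, F = 0, G = 64; EG - F^2 = 21568/9


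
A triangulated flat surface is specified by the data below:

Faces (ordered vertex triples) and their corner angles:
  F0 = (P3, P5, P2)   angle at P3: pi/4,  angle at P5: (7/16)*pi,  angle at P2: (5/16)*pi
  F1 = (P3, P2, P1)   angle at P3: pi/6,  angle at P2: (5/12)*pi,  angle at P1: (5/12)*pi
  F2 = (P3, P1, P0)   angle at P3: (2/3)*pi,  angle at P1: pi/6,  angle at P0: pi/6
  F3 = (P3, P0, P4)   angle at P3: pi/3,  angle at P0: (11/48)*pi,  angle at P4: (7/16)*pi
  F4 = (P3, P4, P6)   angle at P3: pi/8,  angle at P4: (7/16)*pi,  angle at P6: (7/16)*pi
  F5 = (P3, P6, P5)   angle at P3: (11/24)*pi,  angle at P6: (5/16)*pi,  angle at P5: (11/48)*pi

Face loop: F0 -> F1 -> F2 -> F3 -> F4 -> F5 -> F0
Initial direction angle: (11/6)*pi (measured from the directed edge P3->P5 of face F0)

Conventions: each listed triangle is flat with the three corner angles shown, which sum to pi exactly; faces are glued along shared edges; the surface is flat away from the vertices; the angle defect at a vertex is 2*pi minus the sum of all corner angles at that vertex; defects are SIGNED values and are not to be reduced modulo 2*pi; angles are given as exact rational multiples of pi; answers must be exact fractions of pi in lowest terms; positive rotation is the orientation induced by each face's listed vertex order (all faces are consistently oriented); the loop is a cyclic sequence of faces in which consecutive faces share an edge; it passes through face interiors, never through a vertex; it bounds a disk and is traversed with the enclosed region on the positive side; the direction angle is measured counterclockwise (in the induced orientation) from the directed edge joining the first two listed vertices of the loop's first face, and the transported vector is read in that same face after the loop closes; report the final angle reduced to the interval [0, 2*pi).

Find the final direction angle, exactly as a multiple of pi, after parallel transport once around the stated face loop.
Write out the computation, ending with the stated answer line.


enclosed vertex P3: corner angles sum to 2*pi, defect = 2*pi - 2*pi = 0
the final direction is the initial angle plus the enclosed defects, taken mod 2*pi in the induced orientation
final angle = (11/6)*pi + 0 = (11/6)*pi (mod 2*pi)

Answer: final direction angle = (11/6)*pi


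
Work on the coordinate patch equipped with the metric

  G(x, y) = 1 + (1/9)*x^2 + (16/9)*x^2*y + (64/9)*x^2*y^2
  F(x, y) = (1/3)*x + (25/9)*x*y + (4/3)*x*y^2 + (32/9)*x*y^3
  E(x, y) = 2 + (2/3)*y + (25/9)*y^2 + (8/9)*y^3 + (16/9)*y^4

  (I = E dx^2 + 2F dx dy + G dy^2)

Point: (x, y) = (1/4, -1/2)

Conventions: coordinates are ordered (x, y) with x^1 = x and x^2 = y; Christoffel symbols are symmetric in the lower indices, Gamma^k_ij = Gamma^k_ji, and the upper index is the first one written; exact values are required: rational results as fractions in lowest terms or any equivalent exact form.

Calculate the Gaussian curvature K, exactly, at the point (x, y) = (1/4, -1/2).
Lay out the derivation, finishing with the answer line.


E = 85/36, F = -7/24, G = 17/16, EG - F^2 = 349/144 at the point
E_x = 0, E_y = -7/3, F_x = -7/6, F_y = 37/36, G_x = 1/2, G_y = -1/3
E_yy = 74/9, F_xy = 37/9, G_xx = 2
Apply the Brioschi formula K = (det M1 - det M2)/(EG - F^2)^2 over the derivative matrices of E, F, G.
M1 = [[-E_yy/2 + F_xy - G_xx/2, E_x/2, F_x - E_y/2], [F_y - G_x/2, E, F], [G_y/2, F, G]] = [[-1, 0, 0], [7/9, 85/36, -7/24], [-1/6, -7/24, 17/16]]; det M1 = -349/144
M2 = [[0, E_y/2, G_x/2], [E_y/2, E, F], [G_x/2, F, G]] = [[0, -7/6, 1/4], [-7/6, 85/36, -7/24], [1/4, -7/24, 17/16]]; det M2 = -205/144
det M1 - det M2 = -1; K = -1 / (349/144)^2 = -20736/121801

Answer: K = -20736/121801


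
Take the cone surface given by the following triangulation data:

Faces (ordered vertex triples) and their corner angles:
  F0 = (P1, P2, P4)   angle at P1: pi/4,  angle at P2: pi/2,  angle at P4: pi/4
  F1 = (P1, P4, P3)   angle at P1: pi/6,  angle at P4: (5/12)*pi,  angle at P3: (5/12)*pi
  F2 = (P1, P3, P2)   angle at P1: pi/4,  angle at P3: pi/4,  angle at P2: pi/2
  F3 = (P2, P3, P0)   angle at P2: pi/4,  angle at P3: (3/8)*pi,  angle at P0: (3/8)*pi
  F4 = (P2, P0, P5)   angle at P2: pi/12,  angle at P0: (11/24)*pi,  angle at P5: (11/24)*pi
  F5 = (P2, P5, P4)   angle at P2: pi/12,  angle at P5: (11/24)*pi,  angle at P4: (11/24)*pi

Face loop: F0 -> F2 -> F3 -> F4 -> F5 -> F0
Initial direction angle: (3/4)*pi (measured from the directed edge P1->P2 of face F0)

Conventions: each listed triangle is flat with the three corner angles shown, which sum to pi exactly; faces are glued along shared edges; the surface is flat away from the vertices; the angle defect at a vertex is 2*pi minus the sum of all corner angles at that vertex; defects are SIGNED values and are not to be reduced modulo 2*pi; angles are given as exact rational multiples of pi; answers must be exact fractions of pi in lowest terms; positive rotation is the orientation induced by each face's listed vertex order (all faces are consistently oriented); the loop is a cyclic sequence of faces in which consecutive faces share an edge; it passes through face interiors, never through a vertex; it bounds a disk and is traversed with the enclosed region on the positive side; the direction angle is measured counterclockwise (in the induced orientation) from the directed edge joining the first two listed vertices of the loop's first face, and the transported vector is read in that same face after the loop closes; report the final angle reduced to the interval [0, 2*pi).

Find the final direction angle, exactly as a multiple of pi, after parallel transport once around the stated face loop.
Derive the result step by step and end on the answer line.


enclosed vertex P2: corner angles sum to (17/12)*pi, defect = 2*pi - (17/12)*pi = (7/12)*pi
final direction = starting direction + enclosed defect total, reduced mod 2*pi (induced orientation)
final angle = (3/4)*pi + (7/12)*pi = (4/3)*pi (mod 2*pi)

Answer: final direction angle = (4/3)*pi


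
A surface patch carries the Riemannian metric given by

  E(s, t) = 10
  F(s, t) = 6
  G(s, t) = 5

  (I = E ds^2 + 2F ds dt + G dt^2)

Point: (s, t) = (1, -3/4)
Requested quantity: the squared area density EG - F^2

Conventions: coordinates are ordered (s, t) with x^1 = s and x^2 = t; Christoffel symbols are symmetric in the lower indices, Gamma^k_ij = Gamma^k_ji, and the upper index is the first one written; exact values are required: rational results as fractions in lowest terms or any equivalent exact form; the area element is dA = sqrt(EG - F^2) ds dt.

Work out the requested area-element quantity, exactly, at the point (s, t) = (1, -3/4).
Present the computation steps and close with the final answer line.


E = 10, F = 6, G = 5; EG - F^2 = 14

Answer: EG - F^2 = 14


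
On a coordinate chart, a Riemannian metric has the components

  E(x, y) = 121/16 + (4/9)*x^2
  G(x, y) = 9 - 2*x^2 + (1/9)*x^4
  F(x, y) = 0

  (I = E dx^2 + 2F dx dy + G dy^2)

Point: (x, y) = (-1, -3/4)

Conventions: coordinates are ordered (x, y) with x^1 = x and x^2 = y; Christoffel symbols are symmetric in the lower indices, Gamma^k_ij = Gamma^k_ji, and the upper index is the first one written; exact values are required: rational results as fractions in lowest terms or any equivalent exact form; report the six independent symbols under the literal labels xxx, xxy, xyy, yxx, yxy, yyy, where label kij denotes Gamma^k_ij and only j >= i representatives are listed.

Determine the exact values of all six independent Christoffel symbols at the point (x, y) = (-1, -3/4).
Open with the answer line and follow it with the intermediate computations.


Answer: Gamma_xxx = -64/1153, Gamma_xxy = 0, Gamma_xyy = -256/1153, Gamma_yxx = 0, Gamma_yxy = 1/4, Gamma_yyy = 0

E = 1153/144, F = 0, G = 64/9 at the point
E_x = -8/9, E_y = 0, F_x = 0, F_y = 0, G_x = 32/9, G_y = 0
EG - F^2 = 4612/81;  g^inv = (81/4612) * [[64/9, 0], [0, 1153/144]]
first-kind symbols [ij,l] = (1/2)(d_i g_jl + d_j g_il - d_l g_ij): [xx,x] = E_x/2 = -4/9, [xx,y] = F_x - E_y/2 = 0, [xy,x] = E_y/2 = 0, [xy,y] = G_x/2 = 16/9, [yy,x] = F_y - G_x/2 = -16/9, [yy,y] = G_y/2 = 0
Gamma^x_ij = (G*[ij,x] - F*[ij,y])/(EG - F^2), Gamma^y_ij = (E*[ij,y] - F*[ij,x])/(EG - F^2)


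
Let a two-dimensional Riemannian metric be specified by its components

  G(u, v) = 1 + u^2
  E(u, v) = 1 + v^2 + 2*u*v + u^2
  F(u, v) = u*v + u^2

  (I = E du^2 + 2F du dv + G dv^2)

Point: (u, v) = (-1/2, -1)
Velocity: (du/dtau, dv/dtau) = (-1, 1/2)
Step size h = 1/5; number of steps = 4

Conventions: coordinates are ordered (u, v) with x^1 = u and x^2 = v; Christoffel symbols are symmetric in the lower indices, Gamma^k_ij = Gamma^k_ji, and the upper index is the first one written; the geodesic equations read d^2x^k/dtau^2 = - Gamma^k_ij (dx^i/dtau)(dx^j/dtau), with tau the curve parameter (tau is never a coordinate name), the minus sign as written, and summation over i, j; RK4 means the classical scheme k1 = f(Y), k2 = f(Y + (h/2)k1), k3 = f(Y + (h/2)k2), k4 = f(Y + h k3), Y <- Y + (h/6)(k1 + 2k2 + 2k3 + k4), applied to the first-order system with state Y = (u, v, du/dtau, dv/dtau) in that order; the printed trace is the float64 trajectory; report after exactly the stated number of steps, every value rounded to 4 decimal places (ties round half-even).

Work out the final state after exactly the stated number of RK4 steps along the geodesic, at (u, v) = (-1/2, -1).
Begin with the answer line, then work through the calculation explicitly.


Answer: u = -1.3000, v = -0.6000, du/dtau = -1.0000, dv/dtau = 0.5000

f(Y) = (du/dtau, dv/dtau, -Gamma^u_ij Y'^i Y'^j, -Gamma^v_ij Y'^i Y'^j) with the Gammas evaluated at the stage position; h = 0.200000; intermediate values shown to 6 dp
step 0: u = -0.5000, v = -1.0000, du/dtau = -1.0000, dv/dtau = 0.5000
step 1:
  k1: at (u, v) = (-0.500000, -1.000000), (du/dtau, dv/dtau) = (-1.000000, 0.500000); Gamma_uuu = -0.428571, Gamma_uuv = -0.428571, Gamma_uvv = 0.000000, Gamma_vuu = -0.142857, Gamma_vuv = -0.142857, Gamma_vvv = 0.000000; k1 = (-1.000000, 0.500000, 0.000000, 0.000000)
  k2: at (u, v) = (-0.600000, -0.950000), (du/dtau, dv/dtau) = (-1.000000, 0.500000); Gamma_uuu = -0.411960, Gamma_uuv = -0.411960, Gamma_uvv = 0.000000, Gamma_vuu = -0.159468, Gamma_vuv = -0.159468, Gamma_vvv = 0.000000; k2 = (-1.000000, 0.500000, 0.000000, 0.000000)
  k3: at (u, v) = (-0.600000, -0.950000), (du/dtau, dv/dtau) = (-1.000000, 0.500000); Gamma_uuu = -0.411960, Gamma_uuv = -0.411960, Gamma_uvv = 0.000000, Gamma_vuu = -0.159468, Gamma_vuv = -0.159468, Gamma_vvv = 0.000000; k3 = (-1.000000, 0.500000, 0.000000, 0.000000)
  k4: at (u, v) = (-0.700000, -0.900000), (du/dtau, dv/dtau) = (-1.000000, 0.500000); Gamma_uuu = -0.395062, Gamma_uuv = -0.395062, Gamma_uvv = 0.000000, Gamma_vuu = -0.172840, Gamma_vuv = -0.172840, Gamma_vvv = 0.000000; k4 = (-1.000000, 0.500000, 0.000000, 0.000000)
  Y <- Y + (h/6)(k1 + 2k2 + 2k3 + k4): u = -0.7000, v = -0.9000, du/dtau = -1.0000, dv/dtau = 0.5000
step 2:
  k1: at (u, v) = (-0.700000, -0.900000), (du/dtau, dv/dtau) = (-1.000000, 0.500000); Gamma_uuu = -0.395062, Gamma_uuv = -0.395062, Gamma_uvv = 0.000000, Gamma_vuu = -0.172840, Gamma_vuv = -0.172840, Gamma_vvv = 0.000000; k1 = (-1.000000, 0.500000, 0.000000, 0.000000)
  k2: at (u, v) = (-0.800000, -0.850000), (du/dtau, dv/dtau) = (-1.000000, 0.500000); Gamma_uuu = -0.378223, Gamma_uuv = -0.378223, Gamma_uvv = 0.000000, Gamma_vuu = -0.183381, Gamma_vuv = -0.183381, Gamma_vvv = 0.000000; k2 = (-1.000000, 0.500000, 0.000000, 0.000000)
  k3: at (u, v) = (-0.800000, -0.850000), (du/dtau, dv/dtau) = (-1.000000, 0.500000); Gamma_uuu = -0.378223, Gamma_uuv = -0.378223, Gamma_uvv = 0.000000, Gamma_vuu = -0.183381, Gamma_vuv = -0.183381, Gamma_vvv = 0.000000; k3 = (-1.000000, 0.500000, 0.000000, 0.000000)
  k4: at (u, v) = (-0.900000, -0.800000), (du/dtau, dv/dtau) = (-1.000000, 0.500000); Gamma_uuu = -0.361702, Gamma_uuv = -0.361702, Gamma_uvv = 0.000000, Gamma_vuu = -0.191489, Gamma_vuv = -0.191489, Gamma_vvv = 0.000000; k4 = (-1.000000, 0.500000, 0.000000, 0.000000)
  Y <- Y + (h/6)(k1 + 2k2 + 2k3 + k4): u = -0.9000, v = -0.8000, du/dtau = -1.0000, dv/dtau = 0.5000
step 3:
  k1: at (u, v) = (-0.900000, -0.800000), (du/dtau, dv/dtau) = (-1.000000, 0.500000); Gamma_uuu = -0.361702, Gamma_uuv = -0.361702, Gamma_uvv = 0.000000, Gamma_vuu = -0.191489, Gamma_vuv = -0.191489, Gamma_vvv = 0.000000; k1 = (-1.000000, 0.500000, 0.000000, 0.000000)
  k2: at (u, v) = (-1.000000, -0.750000), (du/dtau, dv/dtau) = (-1.000000, 0.500000); Gamma_uuu = -0.345679, Gamma_uuv = -0.345679, Gamma_uvv = 0.000000, Gamma_vuu = -0.197531, Gamma_vuv = -0.197531, Gamma_vvv = 0.000000; k2 = (-1.000000, 0.500000, 0.000000, 0.000000)
  k3: at (u, v) = (-1.000000, -0.750000), (du/dtau, dv/dtau) = (-1.000000, 0.500000); Gamma_uuu = -0.345679, Gamma_uuv = -0.345679, Gamma_uvv = 0.000000, Gamma_vuu = -0.197531, Gamma_vuv = -0.197531, Gamma_vvv = 0.000000; k3 = (-1.000000, 0.500000, 0.000000, 0.000000)
  k4: at (u, v) = (-1.100000, -0.700000), (du/dtau, dv/dtau) = (-1.000000, 0.500000); Gamma_uuu = -0.330275, Gamma_uuv = -0.330275, Gamma_uvv = 0.000000, Gamma_vuu = -0.201835, Gamma_vuv = -0.201835, Gamma_vvv = 0.000000; k4 = (-1.000000, 0.500000, 0.000000, 0.000000)
  Y <- Y + (h/6)(k1 + 2k2 + 2k3 + k4): u = -1.1000, v = -0.7000, du/dtau = -1.0000, dv/dtau = 0.5000
step 4:
  k1: at (u, v) = (-1.100000, -0.700000), (du/dtau, dv/dtau) = (-1.000000, 0.500000); Gamma_uuu = -0.330275, Gamma_uuv = -0.330275, Gamma_uvv = 0.000000, Gamma_vuu = -0.201835, Gamma_vuv = -0.201835, Gamma_vvv = 0.000000; k1 = (-1.000000, 0.500000, 0.000000, 0.000000)
  k2: at (u, v) = (-1.200000, -0.650000), (du/dtau, dv/dtau) = (-1.000000, 0.500000); Gamma_uuu = -0.315565, Gamma_uuv = -0.315565, Gamma_uvv = 0.000000, Gamma_vuu = -0.204691, Gamma_vuv = -0.204691, Gamma_vvv = 0.000000; k2 = (-1.000000, 0.500000, 0.000000, 0.000000)
  k3: at (u, v) = (-1.200000, -0.650000), (du/dtau, dv/dtau) = (-1.000000, 0.500000); Gamma_uuu = -0.315565, Gamma_uuv = -0.315565, Gamma_uvv = 0.000000, Gamma_vuu = -0.204691, Gamma_vuv = -0.204691, Gamma_vvv = 0.000000; k3 = (-1.000000, 0.500000, 0.000000, 0.000000)
  k4: at (u, v) = (-1.300000, -0.600000), (du/dtau, dv/dtau) = (-1.000000, 0.500000); Gamma_uuu = -0.301587, Gamma_uuv = -0.301587, Gamma_uvv = 0.000000, Gamma_vuu = -0.206349, Gamma_vuv = -0.206349, Gamma_vvv = 0.000000; k4 = (-1.000000, 0.500000, 0.000000, 0.000000)
  Y <- Y + (h/6)(k1 + 2k2 + 2k3 + k4): u = -1.3000, v = -0.6000, du/dtau = -1.0000, dv/dtau = 0.5000


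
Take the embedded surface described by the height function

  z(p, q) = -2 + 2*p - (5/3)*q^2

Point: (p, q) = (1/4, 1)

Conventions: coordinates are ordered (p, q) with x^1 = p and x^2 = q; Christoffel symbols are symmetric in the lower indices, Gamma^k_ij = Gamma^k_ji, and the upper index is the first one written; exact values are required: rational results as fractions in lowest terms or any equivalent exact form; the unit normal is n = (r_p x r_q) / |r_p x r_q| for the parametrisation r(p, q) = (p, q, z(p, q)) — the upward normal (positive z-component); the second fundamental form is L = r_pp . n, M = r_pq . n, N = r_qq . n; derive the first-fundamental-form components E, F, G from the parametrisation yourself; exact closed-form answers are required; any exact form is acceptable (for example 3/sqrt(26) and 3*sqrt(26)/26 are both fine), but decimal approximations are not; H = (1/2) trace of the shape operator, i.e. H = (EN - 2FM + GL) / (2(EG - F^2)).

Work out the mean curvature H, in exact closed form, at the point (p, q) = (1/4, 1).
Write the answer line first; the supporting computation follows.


Answer: H = -9*sqrt(145)/841

z_p = 2, z_q = -10/3, z_pp = 0, z_pq = 0, z_qq = -10/3
E = 5, F = -20/3, G = 109/9; answer radicand W^2 = 145/9
unnormalised second-form numerators: l = 0, m = 0, n = -10/3; L = l/sqrt(145/9), and similarly M = m/sqrt(W^2), N = n/sqrt(W^2)
H = (E*n - 2*F*m + G*l) / (2*(EG - F^2)*sqrt(W^2)); E*n - 2*F*m + G*l = -50/3, EG - F^2 = 145/9, so H = (-15/29)/sqrt(145/9)


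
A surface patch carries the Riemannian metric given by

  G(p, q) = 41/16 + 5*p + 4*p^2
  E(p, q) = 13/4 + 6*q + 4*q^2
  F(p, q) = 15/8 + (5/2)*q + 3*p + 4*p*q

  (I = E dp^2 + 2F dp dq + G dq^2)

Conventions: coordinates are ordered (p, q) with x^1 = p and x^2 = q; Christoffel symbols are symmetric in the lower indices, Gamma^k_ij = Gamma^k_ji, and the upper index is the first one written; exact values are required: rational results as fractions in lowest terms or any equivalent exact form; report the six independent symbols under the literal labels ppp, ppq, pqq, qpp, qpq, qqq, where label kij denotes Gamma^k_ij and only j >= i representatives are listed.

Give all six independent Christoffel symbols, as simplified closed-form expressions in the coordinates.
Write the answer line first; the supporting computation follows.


Answer: Gamma_ppp = 0, Gamma_ppq = (64*q + 48)/(64*p^2 + 80*p + 64*q^2 + 96*q + 77), Gamma_pqq = 0, Gamma_qpp = 0, Gamma_qpq = (64*p + 40)/(64*p^2 + 80*p + 64*q^2 + 96*q + 77), Gamma_qqq = 0

E = 13/4 + 6*q + 4*q^2; F = 15/8 + (5/2)*q + 3*p + 4*p*q; G = 41/16 + 5*p + 4*p^2
Gamma^k_ij = (1/2) g^{kl} (d_i g_jl + d_j g_il - d_l g_ij), with g^inv = (1/(EG-F^2)) [[G, -F], [-F, E]]
first partials: E_p = 0, E_q = 6 + 8*q, F_p = 3 + 4*q, F_q = 5/2 + 4*p, G_p = 5 + 8*p, G_q = 0
D = EG - F^2 = 77/16 + 6*q + 5*p + 4*q^2 + 4*p^2
expanded: Gamma^p_pp = (G E_p - 2F F_p + F E_q)/(2D), Gamma^p_pq = (G E_q - F G_p)/(2D), Gamma^p_qq = (2G F_q - G G_p - F G_q)/(2D), Gamma^q_pp = (2E F_p - E E_q - F E_p)/(2D), Gamma^q_pq = (E G_p - F E_q)/(2D), Gamma^q_qq = (E G_q - 2F F_q + F G_p)/(2D); substitute and cancel common factors


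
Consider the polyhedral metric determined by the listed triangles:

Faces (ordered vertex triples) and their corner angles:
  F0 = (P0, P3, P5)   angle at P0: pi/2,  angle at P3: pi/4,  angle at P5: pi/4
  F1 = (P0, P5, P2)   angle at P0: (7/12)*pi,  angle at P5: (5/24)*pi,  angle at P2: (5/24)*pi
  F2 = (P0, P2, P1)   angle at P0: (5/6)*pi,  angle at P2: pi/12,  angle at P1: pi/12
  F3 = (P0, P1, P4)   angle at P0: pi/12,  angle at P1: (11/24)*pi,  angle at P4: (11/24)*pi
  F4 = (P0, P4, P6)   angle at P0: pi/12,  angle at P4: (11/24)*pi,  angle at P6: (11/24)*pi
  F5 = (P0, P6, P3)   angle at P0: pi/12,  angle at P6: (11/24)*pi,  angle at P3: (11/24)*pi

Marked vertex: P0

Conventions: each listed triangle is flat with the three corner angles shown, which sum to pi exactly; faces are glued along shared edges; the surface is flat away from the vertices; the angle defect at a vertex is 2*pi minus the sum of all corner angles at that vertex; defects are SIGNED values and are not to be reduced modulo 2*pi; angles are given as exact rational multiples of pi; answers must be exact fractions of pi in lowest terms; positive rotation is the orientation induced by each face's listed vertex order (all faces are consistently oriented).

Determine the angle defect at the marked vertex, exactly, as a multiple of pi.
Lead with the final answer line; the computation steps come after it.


Answer: defect(P0) = -pi/6

Sum of corner angles at P0: (13/6)*pi
defect = 2*pi - (13/6)*pi


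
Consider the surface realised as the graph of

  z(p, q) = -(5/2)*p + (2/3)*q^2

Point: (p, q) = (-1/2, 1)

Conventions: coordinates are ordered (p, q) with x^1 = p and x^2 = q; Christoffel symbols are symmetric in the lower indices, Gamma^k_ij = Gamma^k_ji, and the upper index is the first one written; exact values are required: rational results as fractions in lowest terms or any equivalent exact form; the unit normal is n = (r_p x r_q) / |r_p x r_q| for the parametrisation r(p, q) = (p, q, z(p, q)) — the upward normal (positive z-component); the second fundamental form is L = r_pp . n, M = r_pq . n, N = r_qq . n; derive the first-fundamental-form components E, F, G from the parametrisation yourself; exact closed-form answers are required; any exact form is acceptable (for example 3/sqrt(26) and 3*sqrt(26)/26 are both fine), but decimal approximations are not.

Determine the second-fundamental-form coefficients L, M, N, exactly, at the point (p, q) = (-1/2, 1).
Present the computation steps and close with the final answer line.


z_p = -5/2, z_q = 4/3, z_pp = 0, z_pq = 0, z_qq = 4/3
E = 29/4, F = -10/3, G = 25/9; answer radicand W^2 = 325/36
unnormalised second-form numerators: l = 0, m = 0, n = 4/3; L = l/sqrt(325/36), and similarly M = m/sqrt(W^2), N = n/sqrt(W^2)

Answer: L = 0, M = 0, N = 8*sqrt(13)/65


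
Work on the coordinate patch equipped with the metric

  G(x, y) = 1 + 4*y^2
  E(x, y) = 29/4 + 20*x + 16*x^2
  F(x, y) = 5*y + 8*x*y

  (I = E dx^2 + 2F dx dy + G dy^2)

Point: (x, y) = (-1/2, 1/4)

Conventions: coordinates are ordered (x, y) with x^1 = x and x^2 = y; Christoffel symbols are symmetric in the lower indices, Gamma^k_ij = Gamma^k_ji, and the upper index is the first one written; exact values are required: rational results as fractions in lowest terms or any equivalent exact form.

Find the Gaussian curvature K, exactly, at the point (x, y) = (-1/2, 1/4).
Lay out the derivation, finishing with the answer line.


E = 5/4, F = 1/4, G = 5/4, EG - F^2 = 3/2 at the point
E_x = 4, E_y = 0, F_x = 2, F_y = 1, G_x = 0, G_y = 2
E_yy = 0, F_xy = 8, G_xx = 0
Evaluate Brioschi's two determinant matrices M1, M2 and divide by (EG - F^2)^2.
M1 = [[-E_yy/2 + F_xy - G_xx/2, E_x/2, F_x - E_y/2], [F_y - G_x/2, E, F], [G_y/2, F, G]] = [[8, 2, 2], [1, 5/4, 1/4], [1, 1/4, 5/4]]; det M1 = 8
M2 = [[0, E_y/2, G_x/2], [E_y/2, E, F], [G_x/2, F, G]] = [[0, 0, 0], [0, 5/4, 1/4], [0, 1/4, 5/4]]; det M2 = 0
det M1 - det M2 = 8; K = 8 / (3/2)^2 = 32/9

Answer: K = 32/9


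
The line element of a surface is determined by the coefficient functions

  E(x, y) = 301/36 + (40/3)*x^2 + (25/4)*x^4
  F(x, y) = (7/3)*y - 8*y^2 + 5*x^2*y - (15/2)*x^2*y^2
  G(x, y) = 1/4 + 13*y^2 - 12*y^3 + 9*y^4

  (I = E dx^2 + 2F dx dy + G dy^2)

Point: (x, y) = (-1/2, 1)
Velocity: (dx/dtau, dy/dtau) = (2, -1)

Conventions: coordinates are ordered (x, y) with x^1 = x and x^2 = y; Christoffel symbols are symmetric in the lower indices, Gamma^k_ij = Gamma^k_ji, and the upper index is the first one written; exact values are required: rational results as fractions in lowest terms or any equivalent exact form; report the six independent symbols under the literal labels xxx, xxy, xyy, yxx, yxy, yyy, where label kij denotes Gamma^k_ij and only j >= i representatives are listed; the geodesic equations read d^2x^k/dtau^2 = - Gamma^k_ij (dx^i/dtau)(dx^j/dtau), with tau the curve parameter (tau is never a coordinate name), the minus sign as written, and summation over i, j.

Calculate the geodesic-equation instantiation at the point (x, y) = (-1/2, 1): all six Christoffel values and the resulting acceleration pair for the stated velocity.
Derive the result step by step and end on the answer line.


E = 6961/576, F = -151/24, G = 41/4 at the point
E_x = -395/24, E_y = 0, F_x = 5/2, F_y = -97/6, G_x = 0, G_y = 26
EG - F^2 = 194197/2304;  g^inv = (2304/194197) * [[41/4, 151/24], [151/24, 6961/576]]
first-kind symbols [ij,l] = (1/2)(d_i g_jl + d_j g_il - d_l g_ij): [xx,x] = E_x/2 = -395/48, [xx,y] = F_x - E_y/2 = 5/2, [xy,x] = E_y/2 = 0, [xy,y] = G_x/2 = 0, [yy,x] = F_y - G_x/2 = -97/6, [yy,y] = G_y/2 = 13
Gamma^x_ij = (G*[ij,x] - F*[ij,y])/(EG - F^2), Gamma^y_ij = (E*[ij,y] - F*[ij,x])/(EG - F^2)
Gamma_xxx = -158100/194197, Gamma_xxy = 0, Gamma_xyy = -193344/194197, Gamma_yxx = -49680/194197, Gamma_yxy = 0, Gamma_yyy = 127620/194197
d^2x/dtau^2 = -(Gamma_xxx*(2)^2 + 2*Gamma_xxy*(2)*(-1) + Gamma_xyy*(-1)^2) = 825744/194197
d^2y/dtau^2 = -(Gamma_yxx*(2)^2 + 2*Gamma_yxy*(2)*(-1) + Gamma_yyy*(-1)^2) = 71100/194197

Answer: Gamma_xxx = -158100/194197, Gamma_xxy = 0, Gamma_xyy = -193344/194197, Gamma_yxx = -49680/194197, Gamma_yxy = 0, Gamma_yyy = 127620/194197; accelerations (d^2x/dtau^2, d^2y/dtau^2) = (825744/194197, 71100/194197)


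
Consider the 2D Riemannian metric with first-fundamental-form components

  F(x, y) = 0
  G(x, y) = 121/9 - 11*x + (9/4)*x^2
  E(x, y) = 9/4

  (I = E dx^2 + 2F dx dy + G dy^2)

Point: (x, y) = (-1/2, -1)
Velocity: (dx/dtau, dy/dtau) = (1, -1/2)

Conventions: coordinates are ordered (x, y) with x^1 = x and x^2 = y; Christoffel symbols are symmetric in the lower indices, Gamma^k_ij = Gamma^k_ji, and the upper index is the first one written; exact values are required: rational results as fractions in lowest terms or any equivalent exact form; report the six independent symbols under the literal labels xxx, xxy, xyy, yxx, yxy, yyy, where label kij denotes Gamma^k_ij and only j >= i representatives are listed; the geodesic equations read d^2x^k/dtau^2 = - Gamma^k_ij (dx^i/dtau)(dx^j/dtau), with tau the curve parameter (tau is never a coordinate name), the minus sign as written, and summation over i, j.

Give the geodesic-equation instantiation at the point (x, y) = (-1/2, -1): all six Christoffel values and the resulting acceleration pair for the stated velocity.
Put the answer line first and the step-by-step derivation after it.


Answer: Gamma_xxx = 0, Gamma_xxy = 0, Gamma_xyy = 53/18, Gamma_yxx = 0, Gamma_yxy = -18/53, Gamma_yyy = 0; accelerations (d^2x/dtau^2, d^2y/dtau^2) = (-53/72, -18/53)

E = 9/4, F = 0, G = 2809/144 at the point
E_x = 0, E_y = 0, F_x = 0, F_y = 0, G_x = -53/4, G_y = 0
EG - F^2 = 2809/64;  g^inv = (64/2809) * [[2809/144, 0], [0, 9/4]]
first-kind symbols [ij,l] = (1/2)(d_i g_jl + d_j g_il - d_l g_ij): [xx,x] = E_x/2 = 0, [xx,y] = F_x - E_y/2 = 0, [xy,x] = E_y/2 = 0, [xy,y] = G_x/2 = -53/8, [yy,x] = F_y - G_x/2 = 53/8, [yy,y] = G_y/2 = 0
Gamma^x_ij = (G*[ij,x] - F*[ij,y])/(EG - F^2), Gamma^y_ij = (E*[ij,y] - F*[ij,x])/(EG - F^2)
Gamma_xxx = 0, Gamma_xxy = 0, Gamma_xyy = 53/18, Gamma_yxx = 0, Gamma_yxy = -18/53, Gamma_yyy = 0
d^2x/dtau^2 = -(Gamma_xxx*(1)^2 + 2*Gamma_xxy*(1)*(-1/2) + Gamma_xyy*(-1/2)^2) = -53/72
d^2y/dtau^2 = -(Gamma_yxx*(1)^2 + 2*Gamma_yxy*(1)*(-1/2) + Gamma_yyy*(-1/2)^2) = -18/53


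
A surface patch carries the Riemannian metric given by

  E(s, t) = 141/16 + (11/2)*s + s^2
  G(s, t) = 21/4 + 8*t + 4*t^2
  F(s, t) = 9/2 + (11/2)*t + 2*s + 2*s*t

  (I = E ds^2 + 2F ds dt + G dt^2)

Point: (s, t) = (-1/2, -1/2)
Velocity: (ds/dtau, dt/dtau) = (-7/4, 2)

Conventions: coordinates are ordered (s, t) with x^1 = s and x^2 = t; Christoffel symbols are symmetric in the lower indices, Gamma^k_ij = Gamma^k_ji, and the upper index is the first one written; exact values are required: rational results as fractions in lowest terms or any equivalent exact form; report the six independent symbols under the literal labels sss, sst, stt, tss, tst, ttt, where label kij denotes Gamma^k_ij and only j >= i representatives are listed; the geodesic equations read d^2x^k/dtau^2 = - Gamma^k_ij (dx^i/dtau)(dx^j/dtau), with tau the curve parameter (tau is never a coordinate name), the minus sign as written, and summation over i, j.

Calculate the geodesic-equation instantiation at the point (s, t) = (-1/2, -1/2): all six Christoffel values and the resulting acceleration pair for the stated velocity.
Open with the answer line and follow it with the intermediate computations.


Answer: Gamma_sss = 244/809, Gamma_sst = 0, Gamma_stt = 488/809, Gamma_tss = 224/809, Gamma_tst = 0, Gamma_ttt = 448/809; accelerations (d^2s/dtau^2, d^2t/dtau^2) = (-10797/3236, -2478/809)

E = 101/16, F = 5/4, G = 9/4 at the point
E_s = 9/2, E_t = 0, F_s = 1, F_t = 9/2, G_s = 0, G_t = 4
EG - F^2 = 809/64;  g^inv = (64/809) * [[9/4, -5/4], [-5/4, 101/16]]
first-kind symbols [ij,l] = (1/2)(d_i g_jl + d_j g_il - d_l g_ij): [ss,s] = E_s/2 = 9/4, [ss,t] = F_s - E_t/2 = 1, [st,s] = E_t/2 = 0, [st,t] = G_s/2 = 0, [tt,s] = F_t - G_s/2 = 9/2, [tt,t] = G_t/2 = 2
Gamma^s_ij = (G*[ij,s] - F*[ij,t])/(EG - F^2), Gamma^t_ij = (E*[ij,t] - F*[ij,s])/(EG - F^2)
Gamma_sss = 244/809, Gamma_sst = 0, Gamma_stt = 488/809, Gamma_tss = 224/809, Gamma_tst = 0, Gamma_ttt = 448/809
d^2s/dtau^2 = -(Gamma_sss*(-7/4)^2 + 2*Gamma_sst*(-7/4)*(2) + Gamma_stt*(2)^2) = -10797/3236
d^2t/dtau^2 = -(Gamma_tss*(-7/4)^2 + 2*Gamma_tst*(-7/4)*(2) + Gamma_ttt*(2)^2) = -2478/809


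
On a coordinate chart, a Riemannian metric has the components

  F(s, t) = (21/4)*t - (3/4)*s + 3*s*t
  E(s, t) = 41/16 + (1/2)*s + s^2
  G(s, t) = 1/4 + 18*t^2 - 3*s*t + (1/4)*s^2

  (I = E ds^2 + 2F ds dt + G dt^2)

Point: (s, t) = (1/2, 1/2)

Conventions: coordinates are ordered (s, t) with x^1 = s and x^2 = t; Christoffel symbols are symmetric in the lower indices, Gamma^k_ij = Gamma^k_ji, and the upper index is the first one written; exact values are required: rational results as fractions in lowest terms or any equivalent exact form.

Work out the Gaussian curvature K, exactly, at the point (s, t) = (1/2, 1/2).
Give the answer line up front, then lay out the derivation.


Answer: K = 288128/776161

E = 49/16, F = 3, G = 65/16, EG - F^2 = 881/256 at the point
E_s = 3/2, E_t = 0, F_s = 3/4, F_t = 27/4, G_s = -5/4, G_t = 33/2
E_tt = 0, F_st = 3, G_ss = 1/2
Compute both Brioschi determinants and normalise by (EG - F^2)^2.
M1 = [[-E_tt/2 + F_st - G_ss/2, E_s/2, F_s - E_t/2], [F_t - G_s/2, E, F], [G_t/2, F, G]] = [[11/4, 3/4, 3/4], [59/8, 49/16, 3], [33/4, 3, 65/16]]; det M1 = 3277/1024
M2 = [[0, E_t/2, G_s/2], [E_t/2, E, F], [G_s/2, F, G]] = [[0, 0, -5/8], [0, 49/16, 3], [-5/8, 3, 65/16]]; det M2 = -1225/1024
det M1 - det M2 = 2251/512; K = 2251/512 / (881/256)^2 = 288128/776161


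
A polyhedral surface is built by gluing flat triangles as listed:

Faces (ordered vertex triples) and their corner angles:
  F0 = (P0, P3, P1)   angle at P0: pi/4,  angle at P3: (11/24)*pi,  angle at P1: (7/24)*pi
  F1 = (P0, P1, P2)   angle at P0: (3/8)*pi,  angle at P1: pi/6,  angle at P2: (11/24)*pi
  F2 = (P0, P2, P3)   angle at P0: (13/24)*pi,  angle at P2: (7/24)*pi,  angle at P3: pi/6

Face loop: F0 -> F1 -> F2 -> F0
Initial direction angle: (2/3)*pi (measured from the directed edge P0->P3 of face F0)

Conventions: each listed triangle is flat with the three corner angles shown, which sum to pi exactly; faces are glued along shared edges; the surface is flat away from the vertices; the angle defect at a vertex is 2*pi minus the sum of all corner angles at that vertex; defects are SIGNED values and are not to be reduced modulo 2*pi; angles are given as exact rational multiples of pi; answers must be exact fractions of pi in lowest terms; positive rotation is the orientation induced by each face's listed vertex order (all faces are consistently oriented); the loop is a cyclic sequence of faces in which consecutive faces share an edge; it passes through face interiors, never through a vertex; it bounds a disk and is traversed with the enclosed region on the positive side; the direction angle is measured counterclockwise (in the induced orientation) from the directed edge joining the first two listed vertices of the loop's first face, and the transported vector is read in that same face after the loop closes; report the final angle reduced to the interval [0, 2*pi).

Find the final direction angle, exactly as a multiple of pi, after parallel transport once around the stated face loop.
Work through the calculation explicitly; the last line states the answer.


enclosed vertex P0: corner angles sum to (7/6)*pi, defect = 2*pi - (7/6)*pi = (5/6)*pi
transport around the loop rotates by the sum of enclosed defects; add to the initial angle mod 2*pi
final angle = (2/3)*pi + (5/6)*pi = (3/2)*pi (mod 2*pi)

Answer: final direction angle = (3/2)*pi


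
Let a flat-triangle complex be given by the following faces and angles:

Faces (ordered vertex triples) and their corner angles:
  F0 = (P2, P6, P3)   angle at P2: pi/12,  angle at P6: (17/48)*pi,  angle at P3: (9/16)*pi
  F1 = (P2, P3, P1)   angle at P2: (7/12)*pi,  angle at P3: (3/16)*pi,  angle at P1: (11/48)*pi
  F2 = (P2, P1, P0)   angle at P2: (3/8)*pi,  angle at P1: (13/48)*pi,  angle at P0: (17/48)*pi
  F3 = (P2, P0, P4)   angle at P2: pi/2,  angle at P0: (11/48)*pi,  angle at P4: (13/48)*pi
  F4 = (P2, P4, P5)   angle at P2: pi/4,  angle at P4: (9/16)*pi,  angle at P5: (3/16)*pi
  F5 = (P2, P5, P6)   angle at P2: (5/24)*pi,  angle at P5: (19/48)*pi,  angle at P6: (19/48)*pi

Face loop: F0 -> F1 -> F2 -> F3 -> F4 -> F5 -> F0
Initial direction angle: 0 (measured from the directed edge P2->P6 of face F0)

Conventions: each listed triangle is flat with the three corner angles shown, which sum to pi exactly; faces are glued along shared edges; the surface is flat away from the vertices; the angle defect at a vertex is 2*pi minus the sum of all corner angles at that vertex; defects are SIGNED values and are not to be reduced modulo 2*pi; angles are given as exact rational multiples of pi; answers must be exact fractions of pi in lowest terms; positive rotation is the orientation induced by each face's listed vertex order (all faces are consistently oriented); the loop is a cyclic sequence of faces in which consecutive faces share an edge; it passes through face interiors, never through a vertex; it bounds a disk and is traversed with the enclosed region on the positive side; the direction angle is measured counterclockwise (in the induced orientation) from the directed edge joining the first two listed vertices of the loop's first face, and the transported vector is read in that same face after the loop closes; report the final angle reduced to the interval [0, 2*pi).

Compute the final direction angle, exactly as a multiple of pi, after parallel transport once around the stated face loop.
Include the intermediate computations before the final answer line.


enclosed vertex P2: corner angles sum to 2*pi, defect = 2*pi - 2*pi = 0
the rotation equals the total enclosed defect, so the final angle is initial + defects (mod 2*pi)
final angle = 0 + 0 = 0 (mod 2*pi)

Answer: final direction angle = 0


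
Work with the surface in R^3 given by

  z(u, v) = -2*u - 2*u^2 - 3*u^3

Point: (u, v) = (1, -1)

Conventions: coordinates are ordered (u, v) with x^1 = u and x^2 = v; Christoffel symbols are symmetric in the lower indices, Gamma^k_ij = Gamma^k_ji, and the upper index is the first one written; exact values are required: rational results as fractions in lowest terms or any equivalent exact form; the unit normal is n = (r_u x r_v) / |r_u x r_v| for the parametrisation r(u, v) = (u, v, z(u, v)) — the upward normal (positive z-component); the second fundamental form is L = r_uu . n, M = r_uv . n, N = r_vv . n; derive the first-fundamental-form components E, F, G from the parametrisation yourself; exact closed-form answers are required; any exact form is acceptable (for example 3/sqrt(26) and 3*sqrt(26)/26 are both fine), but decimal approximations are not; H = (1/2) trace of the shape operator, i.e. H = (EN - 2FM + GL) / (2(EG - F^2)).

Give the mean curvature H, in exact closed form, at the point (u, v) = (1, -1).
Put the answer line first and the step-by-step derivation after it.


Answer: H = -11*sqrt(226)/51076

z_u = -15, z_v = 0, z_uu = -22, z_uv = 0, z_vv = 0
E = 226, F = 0, G = 1; answer radicand W^2 = 226
unnormalised second-form numerators: l = -22, m = 0, n = 0; L = l/sqrt(226), and similarly M = m/sqrt(W^2), N = n/sqrt(W^2)
H = (E*n - 2*F*m + G*l) / (2*(EG - F^2)*sqrt(W^2)); E*n - 2*F*m + G*l = -22, EG - F^2 = 226, so H = (-11/226)/sqrt(226)


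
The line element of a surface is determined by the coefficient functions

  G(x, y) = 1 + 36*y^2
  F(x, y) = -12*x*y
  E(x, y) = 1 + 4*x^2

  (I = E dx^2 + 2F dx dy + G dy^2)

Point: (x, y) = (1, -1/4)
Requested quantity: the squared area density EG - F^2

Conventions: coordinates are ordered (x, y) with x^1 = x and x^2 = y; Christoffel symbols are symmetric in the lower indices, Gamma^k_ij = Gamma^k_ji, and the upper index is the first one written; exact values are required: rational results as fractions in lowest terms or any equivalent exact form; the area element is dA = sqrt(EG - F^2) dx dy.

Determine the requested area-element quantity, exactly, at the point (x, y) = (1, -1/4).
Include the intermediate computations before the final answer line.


E = 5, F = 3, G = 13/4; EG - F^2 = 29/4

Answer: EG - F^2 = 29/4


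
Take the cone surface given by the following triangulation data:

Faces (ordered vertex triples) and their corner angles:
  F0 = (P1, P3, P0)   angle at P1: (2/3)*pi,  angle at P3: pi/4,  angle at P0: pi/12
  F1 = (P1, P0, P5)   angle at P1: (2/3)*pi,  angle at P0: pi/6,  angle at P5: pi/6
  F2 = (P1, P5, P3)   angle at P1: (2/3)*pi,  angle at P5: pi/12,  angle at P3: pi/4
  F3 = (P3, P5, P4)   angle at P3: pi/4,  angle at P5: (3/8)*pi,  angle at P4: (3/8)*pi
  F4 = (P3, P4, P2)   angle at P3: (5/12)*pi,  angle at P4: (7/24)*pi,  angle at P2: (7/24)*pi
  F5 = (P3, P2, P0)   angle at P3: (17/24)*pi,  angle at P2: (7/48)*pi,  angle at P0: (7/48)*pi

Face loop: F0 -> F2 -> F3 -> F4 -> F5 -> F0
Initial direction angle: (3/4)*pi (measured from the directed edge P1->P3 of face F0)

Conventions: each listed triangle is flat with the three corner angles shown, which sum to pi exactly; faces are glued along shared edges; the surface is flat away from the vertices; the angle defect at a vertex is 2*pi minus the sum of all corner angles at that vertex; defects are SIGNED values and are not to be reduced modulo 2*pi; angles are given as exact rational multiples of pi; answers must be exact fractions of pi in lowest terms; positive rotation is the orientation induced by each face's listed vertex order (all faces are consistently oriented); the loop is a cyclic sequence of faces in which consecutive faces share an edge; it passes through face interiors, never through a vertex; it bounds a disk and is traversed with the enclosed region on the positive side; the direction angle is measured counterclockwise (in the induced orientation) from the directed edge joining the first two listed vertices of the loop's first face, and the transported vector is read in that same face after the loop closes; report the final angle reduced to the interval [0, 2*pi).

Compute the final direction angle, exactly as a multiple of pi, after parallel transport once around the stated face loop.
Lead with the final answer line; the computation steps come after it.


Answer: final direction angle = (7/8)*pi

enclosed vertex P3: corner angles sum to (15/8)*pi, defect = 2*pi - (15/8)*pi = pi/8
by Gauss-Bonnet the loop rotates the vector by the enclosed defect sum (positive orientation, mod 2*pi)
final angle = (3/4)*pi + pi/8 = (7/8)*pi (mod 2*pi)
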